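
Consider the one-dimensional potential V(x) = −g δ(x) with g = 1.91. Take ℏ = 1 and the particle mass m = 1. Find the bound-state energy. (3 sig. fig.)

E = -1.82

The bound state is ψ(x) = √κ e^{−κ|x|}. The derivative jump ψ'(0⁺) − ψ'(0⁻) = −(2mg/ℏ²)ψ(0) fixes κ = mg/ℏ² = 1.910.
Then E = −ℏ²κ²/(2m) = −mg²/(2ℏ²) = -1.824.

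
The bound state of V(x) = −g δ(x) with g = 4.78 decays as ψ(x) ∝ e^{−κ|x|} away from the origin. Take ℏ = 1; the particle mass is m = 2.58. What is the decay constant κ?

Integrate −(ℏ²/2m)ψ'' − gδ(x)ψ = Eψ from −ε to +ε: the ψ'' term gives ψ'(0⁺) − ψ'(0⁻) and the δ term gives −(2mg/ℏ²)ψ(0).
With ψ ∝ e^{−κ|x|} this yields −2κ = −2mg/ℏ², so κ = mg/ℏ² = 12.33.

κ = 12.3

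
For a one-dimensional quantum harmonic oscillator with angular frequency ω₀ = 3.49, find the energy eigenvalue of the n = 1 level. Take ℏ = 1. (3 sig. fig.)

Using E_n = (n + ½)ℏω₀: E_1 = 1.5 × 3.49 = 5.235.

E = 5.24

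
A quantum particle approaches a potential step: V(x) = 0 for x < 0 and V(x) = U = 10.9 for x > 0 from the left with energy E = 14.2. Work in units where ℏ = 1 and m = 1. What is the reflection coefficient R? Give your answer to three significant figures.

R = 0.122

The wavenumbers are k₁ = √(2mE)/ℏ = 5.329 on the left and k₂ = √(2m(E − U))/ℏ = 2.569 on the right.
Matching ψ and ψ′ at x = 0 gives r = (k₁ − k₂)/(k₁ + k₂), so R = r² = 0.1221 and T = 1 − R = 0.8779.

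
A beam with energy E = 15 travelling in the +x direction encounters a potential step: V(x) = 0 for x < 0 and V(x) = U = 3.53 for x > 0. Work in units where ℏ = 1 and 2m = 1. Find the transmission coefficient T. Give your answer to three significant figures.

T = 0.996

On each side the TISE gives plane waves with k = √(2m(E − V))/ℏ: k₁ = √(2·½·15) = 3.873, k₂ = √(2·½·11.47) = 3.387.
Continuity of ψ and ψ′ at the step yields the reflection amplitude r = (k₁ − k₂)/(k₁ + k₂) = 0.06698; thus R = |r|² = 0.004486, T = 0.9955.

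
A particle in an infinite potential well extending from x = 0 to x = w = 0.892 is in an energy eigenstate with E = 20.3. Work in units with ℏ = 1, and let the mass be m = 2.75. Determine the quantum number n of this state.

For an infinite well E_n = n²π²ℏ²/(2mw²), so n = (w/πℏ)√(2mE).
n = (0.892/π) × √(2 × 2.75 × 20.3) = 3.000 → n = 3.

n = 3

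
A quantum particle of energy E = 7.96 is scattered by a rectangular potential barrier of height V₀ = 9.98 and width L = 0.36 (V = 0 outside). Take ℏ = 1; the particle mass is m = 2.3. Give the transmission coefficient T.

T = 0.267

Since E < V₀ the interior solution is evanescent with decay constant κ = √(2m(V₀ − E))/ℏ = 3.048.
κL = 1.097, sinh(κL) = 1.331.
Matching ψ, ψ′ at both faces gives T = [1 + V₀² sinh²(κL) / (4E(V₀ − E))]⁻¹ = 1/3.745 = 0.267.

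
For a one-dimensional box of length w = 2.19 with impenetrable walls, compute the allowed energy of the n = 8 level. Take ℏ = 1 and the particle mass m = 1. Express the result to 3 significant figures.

Requiring ψ(0) = ψ(w) = 0 quantises k = nπ/w, hence E_n = ℏ²k²/2m = n²π²ℏ²/(2mw²).
E_8 = 8² × π² / (2 × 1 × 2.19²) = 65.85.

E = 65.9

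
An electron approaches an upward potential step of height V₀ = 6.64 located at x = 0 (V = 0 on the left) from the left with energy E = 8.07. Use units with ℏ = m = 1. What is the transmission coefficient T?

The wavenumbers are k₁ = √(2mE)/ℏ = 4.017 on the left and k₂ = √(2m(E − V₀))/ℏ = 1.691 on the right.
Continuity of ψ and ψ′ at the step yields the reflection amplitude r = (k₁ − k₂)/(k₁ + k₂) = 0.4075; thus R = |r|² = 0.1661, T = 0.8339.

T = 0.834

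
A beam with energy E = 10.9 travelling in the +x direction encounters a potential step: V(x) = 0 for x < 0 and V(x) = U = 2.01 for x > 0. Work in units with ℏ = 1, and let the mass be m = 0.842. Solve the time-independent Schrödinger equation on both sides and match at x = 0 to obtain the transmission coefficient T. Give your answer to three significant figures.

The wavenumbers are k₁ = √(2mE)/ℏ = 4.284 on the left and k₂ = √(2m(E − U))/ℏ = 3.869 on the right.
Matching ψ and ψ′ at x = 0 gives r = (k₁ − k₂)/(k₁ + k₂), so R = r² = 0.002592 and T = 1 − R = 0.9974.

T = 0.997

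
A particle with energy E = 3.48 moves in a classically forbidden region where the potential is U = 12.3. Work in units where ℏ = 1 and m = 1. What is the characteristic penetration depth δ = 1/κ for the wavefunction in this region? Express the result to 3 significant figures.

Since E < U the TISE in this region is ψ'' = κ²ψ with κ = √(2m(U − E))/ℏ.
κ = √(2 × 1 × 8.82) = 4.200. The penetration depth is δ = 1/κ = 0.238.

δ = 0.238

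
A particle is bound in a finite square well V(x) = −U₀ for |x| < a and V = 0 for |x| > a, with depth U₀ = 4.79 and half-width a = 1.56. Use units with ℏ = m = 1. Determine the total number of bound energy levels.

The dimensionless depth is z₀ = a√(2mU₀)/ℏ = 1.56 × √(9.580) = 4.828.
The even/odd transcendental equations gain one root per π/2 in z₀, giving N = 1 + ⌊2z₀/π⌋ = 1 + ⌊3.074⌋ = 4.

N = 4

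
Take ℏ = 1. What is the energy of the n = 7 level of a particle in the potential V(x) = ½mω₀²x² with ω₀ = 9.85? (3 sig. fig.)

Using E_n = (n + ½)ℏω₀: E_7 = 7.5 × 9.85 = 73.88.

E = 73.9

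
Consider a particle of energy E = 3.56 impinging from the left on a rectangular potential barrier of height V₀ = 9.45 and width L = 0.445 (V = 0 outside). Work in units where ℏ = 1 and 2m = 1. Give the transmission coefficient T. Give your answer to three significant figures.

Since E < V₀ the interior solution is evanescent with decay constant κ = √(2m(V₀ − E))/ℏ = 2.427.
κL = 1.080, sinh(κL) = 1.303.
Matching ψ, ψ′ at both faces gives T = [1 + V₀² sinh²(κL) / (4E(V₀ − E))]⁻¹ = 1/2.806 = 0.356.

T = 0.356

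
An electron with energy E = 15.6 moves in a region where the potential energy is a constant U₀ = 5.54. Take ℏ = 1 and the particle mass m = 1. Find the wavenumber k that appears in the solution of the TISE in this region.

With E > U₀ the solution is oscillatory, ψ ∝ e^{±ikx} with k = √(2m(E − U₀))/ℏ.
k = √(2 × 1 × 10.06) = 4.486.

k = 4.49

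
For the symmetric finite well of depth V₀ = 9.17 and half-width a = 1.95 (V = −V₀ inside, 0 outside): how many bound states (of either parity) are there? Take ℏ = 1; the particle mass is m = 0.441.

Define the well-strength parameter z₀ = (a/ℏ)√(2mV₀) = 1.95 × √(2·0.441·9.17) = 5.546.
The even/odd transcendental equations gain one root per π/2 in z₀, giving N = 1 + ⌊2z₀/π⌋ = 1 + ⌊3.530⌋ = 4.

N = 4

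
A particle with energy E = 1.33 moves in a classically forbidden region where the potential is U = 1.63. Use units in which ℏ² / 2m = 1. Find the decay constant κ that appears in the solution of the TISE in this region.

Since E < U the TISE in this region is ψ'' = κ²ψ with κ = √(2m(U − E))/ℏ.
κ = √(2 × 0.5 × 0.3) = 0.5477.

κ = 0.548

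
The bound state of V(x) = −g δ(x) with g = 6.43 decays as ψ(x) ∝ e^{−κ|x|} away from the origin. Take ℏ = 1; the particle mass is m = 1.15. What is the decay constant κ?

Integrating the TISE across x = 0 gives the cusp condition ψ'(0⁺) − ψ'(0⁻) = −(2mg/ℏ²)ψ(0).
With ψ ∝ e^{−κ|x|} this yields −2κ = −2mg/ℏ², so κ = mg/ℏ² = 7.395.

κ = 7.39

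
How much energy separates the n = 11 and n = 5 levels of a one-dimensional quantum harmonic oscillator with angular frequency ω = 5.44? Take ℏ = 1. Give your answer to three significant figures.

ΔE = 32.6

E_n = ℏω(n + ½), so ΔE = (11 − 5) ℏω = 6 × 5.44 = 32.64.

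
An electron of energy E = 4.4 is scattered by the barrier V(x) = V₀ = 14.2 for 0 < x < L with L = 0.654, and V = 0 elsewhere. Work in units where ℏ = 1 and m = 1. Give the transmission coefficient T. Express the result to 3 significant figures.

Since E < V₀ the interior solution is evanescent with decay constant κ = √(2m(V₀ − E))/ℏ = 4.427.
κL = 2.895, sinh(κL) = 9.018.
The exact tunnelling result is T⁻¹ = 1 + V₀² sinh²(κL) / [4E(V₀ − E)] = 96.06, so T = 0.0104.

T = 0.0104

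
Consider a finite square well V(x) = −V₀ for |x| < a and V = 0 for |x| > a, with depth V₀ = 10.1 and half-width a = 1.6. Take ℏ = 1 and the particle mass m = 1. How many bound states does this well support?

N = 5

The dimensionless depth is z₀ = a√(2mV₀)/ℏ = 1.6 × √(20.20) = 7.191.
The even/odd transcendental equations gain one root per π/2 in z₀, giving N = 1 + ⌊2z₀/π⌋ = 1 + ⌊4.578⌋ = 5.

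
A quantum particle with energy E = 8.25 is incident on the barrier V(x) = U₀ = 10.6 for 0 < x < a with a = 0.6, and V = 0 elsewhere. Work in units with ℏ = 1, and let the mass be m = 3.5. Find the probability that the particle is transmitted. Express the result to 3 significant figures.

T = 0.0211

Since E < U₀ the interior solution is evanescent with decay constant κ = √(2m(U₀ − E))/ℏ = 4.056.
κa = 2.434, sinh(κa) = 5.656.
The exact tunnelling result is T⁻¹ = 1 + U₀² sinh²(κa) / [4E(U₀ − E)] = 47.34, so T = 0.0211.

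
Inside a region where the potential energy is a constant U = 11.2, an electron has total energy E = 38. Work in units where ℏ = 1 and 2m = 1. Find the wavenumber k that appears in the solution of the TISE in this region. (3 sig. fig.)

k = 5.18

With E > U the solution is oscillatory, ψ ∝ e^{±ikx} with k = √(2m(E − U))/ℏ.
k = √(2 × 0.5 × 26.8) = 5.177.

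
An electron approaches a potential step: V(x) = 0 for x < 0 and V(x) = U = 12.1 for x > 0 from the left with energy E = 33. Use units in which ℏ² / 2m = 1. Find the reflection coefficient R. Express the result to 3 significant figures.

On each side the TISE gives plane waves with k = √(2m(E − V))/ℏ: k₁ = √(2·½·33) = 5.745, k₂ = √(2·½·20.9) = 4.572.
Matching ψ and ψ′ at x = 0 gives r = (k₁ − k₂)/(k₁ + k₂), so R = r² = 0.01293 and T = 1 − R = 0.9871.

R = 0.0129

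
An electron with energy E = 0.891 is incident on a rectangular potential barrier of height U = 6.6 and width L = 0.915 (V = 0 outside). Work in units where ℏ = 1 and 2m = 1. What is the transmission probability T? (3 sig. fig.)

E < U: inside the barrier ψ ∝ e^{±κx} with κ = √(2m(U − E))/ℏ = 2.389.
κL = 2.186, sinh(κL) = 4.395.
Matching ψ, ψ′ at both faces gives T = [1 + U² sinh²(κL) / (4E(U − E))]⁻¹ = 1/42.35 = 0.0236.

T = 0.0236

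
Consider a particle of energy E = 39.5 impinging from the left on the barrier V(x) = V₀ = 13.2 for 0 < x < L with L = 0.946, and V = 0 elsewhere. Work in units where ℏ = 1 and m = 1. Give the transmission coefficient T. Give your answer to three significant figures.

Above the barrier the interior wavenumber is k₂ = √(2m(E − V₀))/ℏ = 7.253, giving phase k₂L = 6.861.
Matching at both interfaces gives T⁻¹ = 1 + V₀² sin²(k₂L) / [4E(E − V₀)] = 1.013, hence T = 0.988.

T = 0.988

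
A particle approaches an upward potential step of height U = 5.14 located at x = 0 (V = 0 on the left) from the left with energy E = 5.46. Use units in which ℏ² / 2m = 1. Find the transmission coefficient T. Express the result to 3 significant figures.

The wavenumbers are k₁ = √(2mE)/ℏ = 2.337 on the left and k₂ = √(2m(E − U))/ℏ = 0.5657 on the right.
Matching ψ and ψ′ at x = 0 gives r = (k₁ − k₂)/(k₁ + k₂), so R = r² = 0.3723 and T = 1 − R = 0.6277.

T = 0.628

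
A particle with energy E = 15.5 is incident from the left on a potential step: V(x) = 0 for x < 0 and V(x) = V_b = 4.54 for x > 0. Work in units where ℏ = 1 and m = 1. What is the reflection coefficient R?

On each side the TISE gives plane waves with k = √(2m(E − V))/ℏ: k₁ = √(2·1·15.5) = 5.568, k₂ = √(2·1·10.96) = 4.682.
Matching ψ and ψ′ at x = 0 gives r = (k₁ − k₂)/(k₁ + k₂), so R = r² = 0.007470 and T = 1 − R = 0.9925.

R = 0.00747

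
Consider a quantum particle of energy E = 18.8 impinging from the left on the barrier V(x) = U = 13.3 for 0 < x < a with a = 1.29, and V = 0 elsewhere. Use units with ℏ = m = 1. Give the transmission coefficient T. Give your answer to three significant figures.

T = 0.740

E > U: inside the barrier k₂ = √(2m(E − U))/ℏ = 3.317, k₂a = 4.278.
T = [1 + U² sin²(k₂a) / (4E(E − U))]⁻¹ = 1/1.352 = 0.740.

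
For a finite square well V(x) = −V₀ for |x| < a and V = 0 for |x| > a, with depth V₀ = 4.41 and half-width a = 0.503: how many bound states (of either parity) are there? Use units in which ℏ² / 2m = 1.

The dimensionless depth is z₀ = a√(2mV₀)/ℏ = 0.503 × √(4.410) = 1.056.
The even/odd transcendental equations gain one root per π/2 in z₀, giving N = 1 + ⌊2z₀/π⌋ = 1 + ⌊0.6725⌋ = 1.

N = 1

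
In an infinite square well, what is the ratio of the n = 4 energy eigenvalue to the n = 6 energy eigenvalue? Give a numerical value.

0.444444

E_n = n²π²ℏ²/(2mL²) so the ratio is n₂²/n₁² = 16/36 = 0.444444.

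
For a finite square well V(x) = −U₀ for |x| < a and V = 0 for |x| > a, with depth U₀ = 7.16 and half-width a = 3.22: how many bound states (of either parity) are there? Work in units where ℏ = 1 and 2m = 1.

Define the well-strength parameter z₀ = (a/ℏ)√(2mU₀) = 3.22 × √(2·0.5·7.16) = 8.616.
A new bound state (alternating even/odd) appears each time z₀ passes a multiple of π/2, so N = ⌊2z₀/π⌋ + 1 = ⌊5.485⌋ + 1 = 6.

N = 6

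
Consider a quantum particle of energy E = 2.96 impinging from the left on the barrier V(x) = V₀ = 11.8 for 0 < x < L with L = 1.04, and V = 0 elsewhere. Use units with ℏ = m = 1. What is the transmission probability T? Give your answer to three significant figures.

E < V₀: inside the barrier ψ ∝ e^{±κx} with κ = √(2m(V₀ − E))/ℏ = 4.205.
κL = 4.373, sinh(κL) = 39.63.
The exact tunnelling result is T⁻¹ = 1 + V₀² sinh²(κL) / [4E(V₀ − E)] = 2091, so T = 0.000478.

T = 0.000478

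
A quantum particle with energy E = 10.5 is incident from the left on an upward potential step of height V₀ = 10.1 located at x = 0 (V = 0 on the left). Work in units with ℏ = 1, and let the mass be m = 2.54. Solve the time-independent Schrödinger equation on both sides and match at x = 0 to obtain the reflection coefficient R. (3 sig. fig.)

The wavenumbers are k₁ = √(2mE)/ℏ = 7.303 on the left and k₂ = √(2m(E − V₀))/ℏ = 1.425 on the right.
Continuity of ψ and ψ′ at the step yields the reflection amplitude r = (k₁ − k₂)/(k₁ + k₂) = 0.6734; thus R = |r|² = 0.4535, T = 0.5465.

R = 0.453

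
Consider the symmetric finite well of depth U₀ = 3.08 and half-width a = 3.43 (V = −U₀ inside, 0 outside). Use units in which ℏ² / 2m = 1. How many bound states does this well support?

The dimensionless depth is z₀ = a√(2mU₀)/ℏ = 3.43 × √(3.080) = 6.020.
The even/odd transcendental equations gain one root per π/2 in z₀, giving N = 1 + ⌊2z₀/π⌋ = 1 + ⌊3.832⌋ = 4.

N = 4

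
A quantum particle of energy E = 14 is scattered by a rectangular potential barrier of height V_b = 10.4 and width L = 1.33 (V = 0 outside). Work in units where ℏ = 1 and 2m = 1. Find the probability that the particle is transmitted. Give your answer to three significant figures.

T = 0.847

Above the barrier the interior wavenumber is k₂ = √(2m(E − V_b))/ℏ = 1.897, giving phase k₂L = 2.523.
T = [1 + V_b² sin²(k₂L) / (4E(E − V_b))]⁻¹ = 1/1.180 = 0.847.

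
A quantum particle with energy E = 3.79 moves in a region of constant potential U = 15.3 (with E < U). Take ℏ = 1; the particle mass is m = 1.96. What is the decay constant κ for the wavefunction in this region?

κ = 6.72

Since E < U the TISE in this region is ψ'' = κ²ψ with κ = √(2m(U − E))/ℏ.
κ = √(2 × 1.96 × 11.51) = 6.717.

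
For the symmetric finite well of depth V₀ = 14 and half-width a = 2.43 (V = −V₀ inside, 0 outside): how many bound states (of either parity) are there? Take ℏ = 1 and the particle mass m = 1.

N = 9

The dimensionless depth is z₀ = a√(2mV₀)/ℏ = 2.43 × √(28.00) = 12.86.
A new bound state (alternating even/odd) appears each time z₀ passes a multiple of π/2, so N = ⌊2z₀/π⌋ + 1 = ⌊8.186⌋ + 1 = 9.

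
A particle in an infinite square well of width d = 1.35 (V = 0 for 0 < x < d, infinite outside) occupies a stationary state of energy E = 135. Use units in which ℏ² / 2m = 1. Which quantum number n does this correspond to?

From E_n = n²π²ℏ²/(2md²) invert to n = √(2md²E)/(πℏ).
n = (1.35/π) × √(2 × 0.5 × 135) = 4.993 → n = 5.

n = 5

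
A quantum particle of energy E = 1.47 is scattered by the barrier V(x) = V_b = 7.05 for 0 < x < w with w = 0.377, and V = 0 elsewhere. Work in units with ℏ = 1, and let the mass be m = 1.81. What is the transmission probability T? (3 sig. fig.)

T = 0.0871

E < V_b: inside the barrier ψ ∝ e^{±κx} with κ = √(2m(V_b − E))/ℏ = 4.494.
κw = 1.694, sinh(κw) = 2.630.
Matching ψ, ψ′ at both faces gives T = [1 + V_b² sinh²(κw) / (4E(V_b − E))]⁻¹ = 1/11.48 = 0.0871.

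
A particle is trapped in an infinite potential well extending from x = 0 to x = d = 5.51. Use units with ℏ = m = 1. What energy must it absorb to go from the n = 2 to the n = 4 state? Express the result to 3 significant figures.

E_n = n²π²ℏ²/(2md²), so ΔE = (4² − 2²) π²ℏ²/(2md²).
ΔE = 12 × π² / (2 × 1 × 5.51²) = 1.951.

ΔE = 1.95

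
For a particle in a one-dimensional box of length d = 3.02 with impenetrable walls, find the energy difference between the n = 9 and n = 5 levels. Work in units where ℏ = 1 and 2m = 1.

ΔE = 60.6

E_n = n²π²ℏ²/(2md²), so ΔE = (9² − 5²) π²ℏ²/(2md²).
ΔE = 56 × π² / (2 × 0.5 × 3.02²) = 60.60.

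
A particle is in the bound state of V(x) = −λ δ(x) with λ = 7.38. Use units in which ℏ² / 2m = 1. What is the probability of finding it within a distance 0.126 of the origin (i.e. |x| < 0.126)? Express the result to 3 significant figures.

P = 0.605

The normalised bound state is ψ = √κ e^{−κ|x|} with κ = mλ/ℏ² = 3.690.
P(|x| < d) = ∫_{−d}^{d} κ e^{−2κ|x|} dx = 1 − e^{−2κd} = 1 − e^{−0.9299} = 0.6054.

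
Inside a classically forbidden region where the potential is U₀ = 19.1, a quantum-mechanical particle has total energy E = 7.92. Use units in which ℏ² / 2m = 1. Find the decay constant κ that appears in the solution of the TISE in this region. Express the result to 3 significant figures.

κ = 3.34

Since E < U₀ the TISE in this region is ψ'' = κ²ψ with κ = √(2m(U₀ − E))/ℏ.
κ = √(2 × 0.5 × 11.18) = 3.344.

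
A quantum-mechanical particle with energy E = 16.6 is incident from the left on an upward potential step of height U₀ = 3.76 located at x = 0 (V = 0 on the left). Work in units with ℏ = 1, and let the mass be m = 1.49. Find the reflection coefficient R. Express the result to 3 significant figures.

The wavenumbers are k₁ = √(2mE)/ℏ = 7.033 on the left and k₂ = √(2m(E − U₀))/ℏ = 6.186 on the right.
Matching ψ and ψ′ at x = 0 gives r = (k₁ − k₂)/(k₁ + k₂), so R = r² = 0.004112 and T = 1 − R = 0.9959.

R = 0.00411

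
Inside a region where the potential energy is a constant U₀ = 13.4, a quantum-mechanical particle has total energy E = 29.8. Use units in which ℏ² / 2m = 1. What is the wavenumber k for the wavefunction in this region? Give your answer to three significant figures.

k = 4.05

With E > U₀ the solution is oscillatory, ψ ∝ e^{±ikx} with k = √(2m(E − U₀))/ℏ.
k = √(2 × 0.5 × 16.4) = 4.050.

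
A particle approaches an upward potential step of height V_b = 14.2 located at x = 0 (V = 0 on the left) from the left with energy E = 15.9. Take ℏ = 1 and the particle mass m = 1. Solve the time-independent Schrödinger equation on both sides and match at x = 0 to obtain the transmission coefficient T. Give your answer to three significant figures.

On each side the TISE gives plane waves with k = √(2m(E − V))/ℏ: k₁ = √(2·1·15.9) = 5.639, k₂ = √(2·1·1.7) = 1.844.
Continuity of ψ and ψ′ at the step yields the reflection amplitude r = (k₁ − k₂)/(k₁ + k₂) = 0.5072; thus R = |r|² = 0.2572, T = 0.7428.

T = 0.743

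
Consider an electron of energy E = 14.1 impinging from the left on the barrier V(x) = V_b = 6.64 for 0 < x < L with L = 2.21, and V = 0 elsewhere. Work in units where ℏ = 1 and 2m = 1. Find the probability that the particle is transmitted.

E > V_b: inside the barrier k₂ = √(2m(E − V_b))/ℏ = 2.731, k₂L = 6.036.
T = [1 + V_b² sin²(k₂L) / (4E(E − V_b))]⁻¹ = 1/1.006 = 0.994.

T = 0.994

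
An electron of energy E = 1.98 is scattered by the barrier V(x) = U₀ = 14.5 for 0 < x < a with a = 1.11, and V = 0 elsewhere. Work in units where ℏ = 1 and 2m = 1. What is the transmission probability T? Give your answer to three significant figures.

Since E < U₀ the interior solution is evanescent with decay constant κ = √(2m(U₀ − E))/ℏ = 3.538.
κa = 3.928, sinh(κa) = 25.38.
Matching ψ, ψ′ at both faces gives T = [1 + U₀² sinh²(κa) / (4E(U₀ − E))]⁻¹ = 1/1367 = 0.000732.

T = 0.000732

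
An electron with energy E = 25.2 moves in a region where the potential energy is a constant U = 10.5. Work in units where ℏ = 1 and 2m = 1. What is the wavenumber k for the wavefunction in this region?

k = 3.83

With E > U the solution is oscillatory, ψ ∝ e^{±ikx} with k = √(2m(E − U))/ℏ.
k = √(2 × 0.5 × 14.7) = 3.834.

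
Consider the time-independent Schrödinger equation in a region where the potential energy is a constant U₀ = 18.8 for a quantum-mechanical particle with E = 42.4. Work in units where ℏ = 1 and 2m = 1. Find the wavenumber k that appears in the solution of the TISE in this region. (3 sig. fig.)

k = 4.86

With E > U₀ the solution is oscillatory, ψ ∝ e^{±ikx} with k = √(2m(E − U₀))/ℏ.
k = √(2 × 0.5 × 23.6) = 4.858.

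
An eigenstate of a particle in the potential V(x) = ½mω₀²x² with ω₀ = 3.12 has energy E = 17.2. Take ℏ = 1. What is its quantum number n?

Invert E_n = (n + ½)ℏω₀: n = E/ℏω₀ − ½ = 5.013, so n = 5.

n = 5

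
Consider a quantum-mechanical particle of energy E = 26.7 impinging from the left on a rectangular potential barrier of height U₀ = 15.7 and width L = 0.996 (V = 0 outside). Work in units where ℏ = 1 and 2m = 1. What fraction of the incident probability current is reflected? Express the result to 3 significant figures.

E > U₀: inside the barrier k₂ = √(2m(E − U₀))/ℏ = 3.317, k₂L = 3.303.
T = [1 + U₀² sin²(k₂L) / (4E(E − U₀))]⁻¹ = 1/1.005 = 0.995.
R = 1 − T = 0.00541.

R = 0.00541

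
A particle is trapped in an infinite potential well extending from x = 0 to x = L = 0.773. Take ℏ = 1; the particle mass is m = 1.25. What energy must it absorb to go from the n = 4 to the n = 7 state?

ΔE = 218

E_n = n²π²ℏ²/(2mL²), so ΔE = (7² − 4²) π²ℏ²/(2mL²).
ΔE = 33 × π² / (2 × 1.25 × 0.773²) = 218.0.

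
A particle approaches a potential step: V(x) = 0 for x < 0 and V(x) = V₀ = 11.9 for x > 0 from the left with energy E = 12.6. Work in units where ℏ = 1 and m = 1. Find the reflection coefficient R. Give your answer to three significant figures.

The wavenumbers are k₁ = √(2mE)/ℏ = 5.020 on the left and k₂ = √(2m(E − V₀))/ℏ = 1.183 on the right.
Continuity of ψ and ψ′ at the step yields the reflection amplitude r = (k₁ − k₂)/(k₁ + k₂) = 0.6185; thus R = |r|² = 0.3826, T = 0.6174.

R = 0.383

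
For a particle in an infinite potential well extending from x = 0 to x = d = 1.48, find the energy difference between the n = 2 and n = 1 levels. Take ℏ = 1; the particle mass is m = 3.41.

E_n = n²π²ℏ²/(2md²), so ΔE = (2² − 1²) π²ℏ²/(2md²).
ΔE = 3 × π² / (2 × 3.41 × 1.48²) = 1.982.

ΔE = 1.98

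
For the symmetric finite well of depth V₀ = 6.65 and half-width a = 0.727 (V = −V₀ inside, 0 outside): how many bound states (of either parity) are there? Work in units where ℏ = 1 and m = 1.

Define the well-strength parameter z₀ = (a/ℏ)√(2mV₀) = 0.727 × √(2·1·6.65) = 2.651.
The even/odd transcendental equations gain one root per π/2 in z₀, giving N = 1 + ⌊2z₀/π⌋ = 1 + ⌊1.688⌋ = 2.

N = 2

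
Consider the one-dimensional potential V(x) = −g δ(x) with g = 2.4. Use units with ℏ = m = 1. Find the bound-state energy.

The bound state is ψ(x) = √κ e^{−κ|x|}. The derivative jump ψ'(0⁺) − ψ'(0⁻) = −(2mg/ℏ²)ψ(0) fixes κ = mg/ℏ² = 2.400.
Then E = −ℏ²κ²/(2m) = −mg²/(2ℏ²) = -2.880.

E = -2.88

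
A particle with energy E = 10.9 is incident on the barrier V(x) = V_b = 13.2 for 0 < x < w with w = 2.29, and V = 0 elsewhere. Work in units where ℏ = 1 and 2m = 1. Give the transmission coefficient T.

E < V_b: inside the barrier ψ ∝ e^{±κx} with κ = √(2m(V_b − E))/ℏ = 1.517.
κw = 3.473, sinh(κw) = 16.10.
Matching ψ, ψ′ at both faces gives T = [1 + V_b² sinh²(κw) / (4E(V_b − E))]⁻¹ = 1/451.4 = 0.00222.

T = 0.00222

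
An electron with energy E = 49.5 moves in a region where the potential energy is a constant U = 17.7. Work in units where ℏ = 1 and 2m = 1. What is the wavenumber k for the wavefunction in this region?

k = 5.64

With E > U the solution is oscillatory, ψ ∝ e^{±ikx} with k = √(2m(E − U))/ℏ.
k = √(2 × 0.5 × 31.8) = 5.639.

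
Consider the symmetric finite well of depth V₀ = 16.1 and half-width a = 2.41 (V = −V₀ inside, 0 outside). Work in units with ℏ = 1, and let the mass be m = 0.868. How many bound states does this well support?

N = 9

Define the well-strength parameter z₀ = (a/ℏ)√(2mV₀) = 2.41 × √(2·0.868·16.1) = 12.74.
A new bound state (alternating even/odd) appears each time z₀ passes a multiple of π/2, so N = ⌊2z₀/π⌋ + 1 = ⌊8.111⌋ + 1 = 9.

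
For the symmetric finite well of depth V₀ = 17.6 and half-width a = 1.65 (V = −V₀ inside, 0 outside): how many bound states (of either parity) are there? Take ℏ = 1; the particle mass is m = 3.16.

Define the well-strength parameter z₀ = (a/ℏ)√(2mV₀) = 1.65 × √(2·3.16·17.6) = 17.40.
The even/odd transcendental equations gain one root per π/2 in z₀, giving N = 1 + ⌊2z₀/π⌋ = 1 + ⌊11.08⌋ = 12.

N = 12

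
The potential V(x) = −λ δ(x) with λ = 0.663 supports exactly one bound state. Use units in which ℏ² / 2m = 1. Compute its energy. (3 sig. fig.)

For x ≠ 0 the bound state is ψ ∝ e^{−κ|x|}; integrating the TISE across the delta gives the cusp condition 2κ = 2mλ/ℏ², so κ = 0.3315.
Then E = −ℏ²κ²/(2m) = −mλ²/(2ℏ²) = -0.1099.

E = -0.110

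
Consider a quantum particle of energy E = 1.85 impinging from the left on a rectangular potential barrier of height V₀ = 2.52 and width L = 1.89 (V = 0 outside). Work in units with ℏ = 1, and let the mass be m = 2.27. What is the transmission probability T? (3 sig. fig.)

E < V₀: inside the barrier ψ ∝ e^{±κx} with κ = √(2m(V₀ − E))/ℏ = 1.744.
κL = 3.296, sinh(κL) = 13.49.
The exact tunnelling result is T⁻¹ = 1 + V₀² sinh²(κL) / [4E(V₀ − E)] = 234.0, so T = 0.00427.

T = 0.00427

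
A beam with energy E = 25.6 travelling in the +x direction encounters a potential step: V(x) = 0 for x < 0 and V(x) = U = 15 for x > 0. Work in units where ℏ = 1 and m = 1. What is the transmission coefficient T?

The wavenumbers are k₁ = √(2mE)/ℏ = 7.155 on the left and k₂ = √(2m(E − U))/ℏ = 4.604 on the right.
Continuity of ψ and ψ′ at the step yields the reflection amplitude r = (k₁ − k₂)/(k₁ + k₂) = 0.2169; thus R = |r|² = 0.04706, T = 0.9529.

T = 0.953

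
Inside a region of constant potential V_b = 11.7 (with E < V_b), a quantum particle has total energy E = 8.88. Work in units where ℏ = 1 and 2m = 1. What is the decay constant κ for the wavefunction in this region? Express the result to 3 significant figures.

Since E < V_b the TISE in this region is ψ'' = κ²ψ with κ = √(2m(V_b − E))/ℏ.
κ = √(2 × 0.5 × 2.82) = 1.679.

κ = 1.68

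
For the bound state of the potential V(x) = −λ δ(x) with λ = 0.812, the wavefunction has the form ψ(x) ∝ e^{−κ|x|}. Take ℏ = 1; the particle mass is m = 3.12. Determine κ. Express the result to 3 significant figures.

κ = 2.53

Integrating the TISE across x = 0 gives the cusp condition ψ'(0⁺) − ψ'(0⁻) = −(2mλ/ℏ²)ψ(0).
With ψ ∝ e^{−κ|x|} this yields −2κ = −2mλ/ℏ², so κ = mλ/ℏ² = 2.533.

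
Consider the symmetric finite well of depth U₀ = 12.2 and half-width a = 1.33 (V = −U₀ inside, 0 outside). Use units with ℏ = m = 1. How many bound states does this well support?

N = 5

Define the well-strength parameter z₀ = (a/ℏ)√(2mU₀) = 1.33 × √(2·1·12.2) = 6.570.
A new bound state (alternating even/odd) appears each time z₀ passes a multiple of π/2, so N = ⌊2z₀/π⌋ + 1 = ⌊4.182⌋ + 1 = 5.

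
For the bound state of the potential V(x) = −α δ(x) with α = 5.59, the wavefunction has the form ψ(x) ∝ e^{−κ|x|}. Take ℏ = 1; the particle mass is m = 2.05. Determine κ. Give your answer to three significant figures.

κ = 11.5

Integrate −(ℏ²/2m)ψ'' − αδ(x)ψ = Eψ from −ε to +ε: the ψ'' term gives ψ'(0⁺) − ψ'(0⁻) and the δ term gives −(2mα/ℏ²)ψ(0).
With ψ ∝ e^{−κ|x|} this yields −2κ = −2mα/ℏ², so κ = mα/ℏ² = 11.46.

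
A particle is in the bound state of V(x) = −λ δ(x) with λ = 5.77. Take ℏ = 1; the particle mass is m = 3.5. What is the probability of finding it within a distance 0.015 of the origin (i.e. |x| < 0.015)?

The normalised bound state is ψ = √κ e^{−κ|x|} with κ = mλ/ℏ² = 20.20.
P(|x| < d) = ∫_{−d}^{d} κ e^{−2κ|x|} dx = 1 − e^{−2κd} = 1 − e^{−0.6059} = 0.4544.

P = 0.454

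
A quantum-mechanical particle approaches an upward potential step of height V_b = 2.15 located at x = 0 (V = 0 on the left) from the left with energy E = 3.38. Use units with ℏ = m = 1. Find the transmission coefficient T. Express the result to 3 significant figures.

T = 0.939

On each side the TISE gives plane waves with k = √(2m(E − V))/ℏ: k₁ = √(2·1·3.38) = 2.600, k₂ = √(2·1·1.23) = 1.568.
Continuity of ψ and ψ′ at the step yields the reflection amplitude r = (k₁ − k₂)/(k₁ + k₂) = 0.2475; thus R = |r|² = 0.06124, T = 0.9388.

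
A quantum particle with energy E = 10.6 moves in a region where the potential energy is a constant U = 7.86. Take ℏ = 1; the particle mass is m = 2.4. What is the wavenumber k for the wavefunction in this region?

k = 3.63

With E > U the solution is oscillatory, ψ ∝ e^{±ikx} with k = √(2m(E − U))/ℏ.
k = √(2 × 2.4 × 2.74) = 3.627.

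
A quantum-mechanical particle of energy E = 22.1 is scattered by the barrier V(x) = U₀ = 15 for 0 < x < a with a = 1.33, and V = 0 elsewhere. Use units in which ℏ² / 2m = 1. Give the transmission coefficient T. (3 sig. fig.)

E > U₀: inside the barrier k₂ = √(2m(E − U₀))/ℏ = 2.665, k₂a = 3.544.
Matching at both interfaces gives T⁻¹ = 1 + U₀² sin²(k₂a) / [4E(E − U₀)] = 1.055, hence T = 0.948.

T = 0.948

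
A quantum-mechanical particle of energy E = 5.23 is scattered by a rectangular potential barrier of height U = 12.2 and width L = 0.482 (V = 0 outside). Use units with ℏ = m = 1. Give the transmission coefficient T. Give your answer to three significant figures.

T = 0.102

Since E < U the interior solution is evanescent with decay constant κ = √(2m(U − E))/ℏ = 3.734.
κL = 1.800, sinh(κL) = 2.941.
Matching ψ, ψ′ at both faces gives T = [1 + U² sinh²(κL) / (4E(U − E))]⁻¹ = 1/9.829 = 0.102.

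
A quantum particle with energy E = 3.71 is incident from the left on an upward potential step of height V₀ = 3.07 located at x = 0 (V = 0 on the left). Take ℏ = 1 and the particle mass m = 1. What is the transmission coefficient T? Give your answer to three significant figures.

T = 0.829

On each side the TISE gives plane waves with k = √(2m(E − V))/ℏ: k₁ = √(2·1·3.71) = 2.724, k₂ = √(2·1·0.64) = 1.131.
Matching ψ and ψ′ at x = 0 gives r = (k₁ − k₂)/(k₁ + k₂), so R = r² = 0.1706 and T = 1 − R = 0.8294.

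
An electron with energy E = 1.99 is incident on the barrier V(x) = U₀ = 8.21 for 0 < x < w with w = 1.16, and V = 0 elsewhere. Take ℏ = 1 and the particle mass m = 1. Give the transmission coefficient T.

Since E < U₀ the interior solution is evanescent with decay constant κ = √(2m(U₀ − E))/ℏ = 3.527.
κw = 4.091, sinh(κw) = 29.90.
The exact tunnelling result is T⁻¹ = 1 + U₀² sinh²(κw) / [4E(U₀ − E)] = 1218, so T = 0.000821.

T = 0.000821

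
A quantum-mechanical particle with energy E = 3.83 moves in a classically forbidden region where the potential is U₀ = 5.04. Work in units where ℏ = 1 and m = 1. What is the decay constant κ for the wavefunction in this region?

Since E < U₀ the TISE in this region is ψ'' = κ²ψ with κ = √(2m(U₀ − E))/ℏ.
κ = √(2 × 1 × 1.21) = 1.556.

κ = 1.56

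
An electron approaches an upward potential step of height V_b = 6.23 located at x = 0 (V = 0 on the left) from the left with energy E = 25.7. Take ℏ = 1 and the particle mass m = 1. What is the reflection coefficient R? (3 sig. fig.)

The wavenumbers are k₁ = √(2mE)/ℏ = 7.169 on the left and k₂ = √(2m(E − V_b))/ℏ = 6.240 on the right.
Matching ψ and ψ′ at x = 0 gives r = (k₁ − k₂)/(k₁ + k₂), so R = r² = 0.004801 and T = 1 − R = 0.9952.

R = 0.00480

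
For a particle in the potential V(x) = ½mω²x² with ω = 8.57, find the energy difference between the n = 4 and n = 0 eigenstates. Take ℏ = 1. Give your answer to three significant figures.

ΔE = 34.3

E_n = ℏω(n + ½), so ΔE = (4 − 0) ℏω = 4 × 8.57 = 34.28.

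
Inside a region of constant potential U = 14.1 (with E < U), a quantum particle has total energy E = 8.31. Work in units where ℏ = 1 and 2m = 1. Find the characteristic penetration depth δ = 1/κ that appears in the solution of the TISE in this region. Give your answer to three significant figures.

Since E < U the TISE in this region is ψ'' = κ²ψ with κ = √(2m(U − E))/ℏ.
κ = √(2 × 0.5 × 5.79) = 2.406. The penetration depth is δ = 1/κ = 0.416.

δ = 0.416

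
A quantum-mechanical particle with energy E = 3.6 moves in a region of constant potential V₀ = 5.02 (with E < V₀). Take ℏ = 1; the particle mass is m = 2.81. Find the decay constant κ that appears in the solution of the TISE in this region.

κ = 2.82

Since E < V₀ the TISE in this region is ψ'' = κ²ψ with κ = √(2m(V₀ − E))/ℏ.
κ = √(2 × 2.81 × 1.42) = 2.825.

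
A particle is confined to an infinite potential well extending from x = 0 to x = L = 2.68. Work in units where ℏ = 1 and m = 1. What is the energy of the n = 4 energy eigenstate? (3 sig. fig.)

E = 11.0

The infinite-well eigenfunctions ψ_n = √(2/L) sin(nπx/L) vanish at both walls, giving E_n = n²π²ℏ²/(2mL²).
E_4 = 4² × π² / (2 × 1 × 2.68²) = 10.99.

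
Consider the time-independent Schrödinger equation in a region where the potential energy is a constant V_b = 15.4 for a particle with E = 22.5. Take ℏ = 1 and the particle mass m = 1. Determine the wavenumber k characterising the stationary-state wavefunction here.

With E > V_b the solution is oscillatory, ψ ∝ e^{±ikx} with k = √(2m(E − V_b))/ℏ.
k = √(2 × 1 × 7.1) = 3.768.

k = 3.77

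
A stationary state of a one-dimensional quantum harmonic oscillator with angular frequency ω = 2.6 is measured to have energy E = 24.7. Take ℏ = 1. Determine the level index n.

n = 9

E_n = ℏω(n + ½) ⇒ n = E/(ℏω) − ½ = 24.7/2.6 − 0.5 = 9.000 → n = 9.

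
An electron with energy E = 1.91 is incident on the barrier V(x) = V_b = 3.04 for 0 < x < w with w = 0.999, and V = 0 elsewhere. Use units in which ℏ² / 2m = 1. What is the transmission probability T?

Since E < V_b the interior solution is evanescent with decay constant κ = √(2m(V_b − E))/ℏ = 1.063.
κw = 1.062, sinh(κw) = 1.273.
The exact tunnelling result is T⁻¹ = 1 + V_b² sinh²(κw) / [4E(V_b − E)] = 2.735, so T = 0.366.

T = 0.366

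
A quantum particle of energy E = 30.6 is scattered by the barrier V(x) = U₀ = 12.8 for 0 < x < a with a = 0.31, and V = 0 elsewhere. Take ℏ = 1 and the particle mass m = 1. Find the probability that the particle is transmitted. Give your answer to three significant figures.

E > U₀: inside the barrier k₂ = √(2m(E − U₀))/ℏ = 5.967, k₂a = 1.850.
T = [1 + U₀² sin²(k₂a) / (4E(E − U₀))]⁻¹ = 1/1.070 = 0.935.

T = 0.935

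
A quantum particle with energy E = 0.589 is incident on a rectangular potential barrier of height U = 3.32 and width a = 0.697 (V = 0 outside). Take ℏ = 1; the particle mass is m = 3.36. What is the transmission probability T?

T = 0.00595

Since E < U the interior solution is evanescent with decay constant κ = √(2m(U − E))/ℏ = 4.284.
κa = 2.986, sinh(κa) = 9.877.
Matching ψ, ψ′ at both faces gives T = [1 + U² sinh²(κa) / (4E(U − E))]⁻¹ = 1/168.1 = 0.00595.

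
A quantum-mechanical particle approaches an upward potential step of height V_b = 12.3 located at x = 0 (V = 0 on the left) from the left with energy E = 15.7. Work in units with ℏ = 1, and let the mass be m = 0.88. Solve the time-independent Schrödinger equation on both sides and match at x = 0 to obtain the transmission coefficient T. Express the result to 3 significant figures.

T = 0.867

The wavenumbers are k₁ = √(2mE)/ℏ = 5.257 on the left and k₂ = √(2m(E − V_b))/ℏ = 2.446 on the right.
Continuity of ψ and ψ′ at the step yields the reflection amplitude r = (k₁ − k₂)/(k₁ + k₂) = 0.3649; thus R = |r|² = 0.1331, T = 0.8669.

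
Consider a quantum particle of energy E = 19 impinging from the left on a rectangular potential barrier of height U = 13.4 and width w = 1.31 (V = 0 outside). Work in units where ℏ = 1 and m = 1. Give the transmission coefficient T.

E > U: inside the barrier k₂ = √(2m(E − U))/ℏ = 3.347, k₂w = 4.384.
T = [1 + U² sin²(k₂w) / (4E(E − U))]⁻¹ = 1/1.378 = 0.726.

T = 0.726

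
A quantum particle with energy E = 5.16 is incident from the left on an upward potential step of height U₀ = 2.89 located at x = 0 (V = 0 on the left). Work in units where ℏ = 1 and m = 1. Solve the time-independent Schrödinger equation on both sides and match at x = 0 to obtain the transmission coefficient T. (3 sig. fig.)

On each side the TISE gives plane waves with k = √(2m(E − V))/ℏ: k₁ = √(2·1·5.16) = 3.212, k₂ = √(2·1·2.27) = 2.131.
Matching ψ and ψ′ at x = 0 gives r = (k₁ − k₂)/(k₁ + k₂), so R = r² = 0.04099 and T = 1 − R = 0.9590.

T = 0.959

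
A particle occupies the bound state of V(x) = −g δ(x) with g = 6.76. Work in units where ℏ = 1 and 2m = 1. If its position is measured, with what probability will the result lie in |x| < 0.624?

The normalised bound state is ψ = √κ e^{−κ|x|} with κ = mg/ℏ² = 3.380.
P(|x| < d) = ∫_{−d}^{d} κ e^{−2κ|x|} dx = 1 − e^{−2κd} = 1 − e^{−4.218} = 0.9853.

P = 0.985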